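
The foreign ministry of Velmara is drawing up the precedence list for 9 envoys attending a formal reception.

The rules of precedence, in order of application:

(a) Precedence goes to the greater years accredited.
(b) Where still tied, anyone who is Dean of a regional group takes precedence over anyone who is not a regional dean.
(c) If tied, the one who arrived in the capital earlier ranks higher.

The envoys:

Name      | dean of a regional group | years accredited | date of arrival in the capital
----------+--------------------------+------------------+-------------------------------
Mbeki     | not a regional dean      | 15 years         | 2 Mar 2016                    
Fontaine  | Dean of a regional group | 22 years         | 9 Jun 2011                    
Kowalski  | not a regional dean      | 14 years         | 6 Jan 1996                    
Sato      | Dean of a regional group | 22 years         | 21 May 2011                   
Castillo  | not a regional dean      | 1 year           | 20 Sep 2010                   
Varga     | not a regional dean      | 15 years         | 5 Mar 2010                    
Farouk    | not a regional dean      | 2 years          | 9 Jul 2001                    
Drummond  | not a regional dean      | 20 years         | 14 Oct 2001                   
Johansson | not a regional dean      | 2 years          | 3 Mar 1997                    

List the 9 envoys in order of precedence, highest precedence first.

By years accredited (higher first): Sato and Fontaine (both 22 years); then Drummond (20 years); then Varga and Mbeki (both 15 years); then Kowalski (14 years); then Johansson and Farouk (both 2 years); then Castillo (1 year).
Sato and Fontaine are each Dean of a regional group, so the next rule applies.
Among Sato and Fontaine, by date of arrival in the capital (earlier first): Sato (21 May 2011) before Fontaine (9 Jun 2011).
Varga and Mbeki are each not a regional dean, so the next rule applies.
Among Varga and Mbeki, by date of arrival in the capital (earlier first): Varga (5 Mar 2010) before Mbeki (2 Mar 2016).
Johansson and Farouk are each not a regional dean, so the next rule applies.
Among Johansson and Farouk, by date of arrival in the capital (earlier first): Johansson (3 Mar 1997) before Farouk (9 Jul 2001).
Full order: Sato, Fontaine, Drummond, Varga, Mbeki, Kowalski, Johansson, Farouk, Castillo.

Sato, Fontaine, Drummond, Varga, Mbeki, Kowalski, Johansson, Farouk, Castillo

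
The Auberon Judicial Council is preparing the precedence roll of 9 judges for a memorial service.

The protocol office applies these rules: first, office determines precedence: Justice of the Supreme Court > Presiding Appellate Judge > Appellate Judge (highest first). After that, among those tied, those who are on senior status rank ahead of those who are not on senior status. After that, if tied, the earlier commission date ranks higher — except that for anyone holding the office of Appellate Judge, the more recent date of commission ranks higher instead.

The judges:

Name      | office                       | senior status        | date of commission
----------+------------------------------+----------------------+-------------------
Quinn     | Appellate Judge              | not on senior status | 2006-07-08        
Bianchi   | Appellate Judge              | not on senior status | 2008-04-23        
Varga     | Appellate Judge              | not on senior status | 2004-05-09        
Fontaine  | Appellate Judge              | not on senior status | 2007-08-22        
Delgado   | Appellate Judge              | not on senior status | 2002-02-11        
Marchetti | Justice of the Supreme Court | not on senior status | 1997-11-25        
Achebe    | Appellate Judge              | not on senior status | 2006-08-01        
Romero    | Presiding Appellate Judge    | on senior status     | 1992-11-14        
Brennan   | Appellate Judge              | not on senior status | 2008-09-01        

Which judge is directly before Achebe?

Fontaine

By office: Marchetti (Justice of the Supreme Court); then Romero (Presiding Appellate Judge); then Brennan, Bianchi, Fontaine, Achebe, Quinn, Varga and Delgado (Appellate Judge).
Brennan, Bianchi, Fontaine, Achebe, Quinn, Varga and Delgado are each not on senior status, so the next rule applies.
Among Brennan, Bianchi, Fontaine, Achebe, Quinn, Varga and Delgado, by date of commission (later first) (reversed rule for this group): Brennan (2008-09-01) before Bianchi (2008-04-23) before Fontaine (2007-08-22) before Achebe (2006-08-01) before Quinn (2006-07-08) before Varga (2004-05-09) before Delgado (2002-02-11).
Order: Marchetti, Romero, Brennan, Bianchi, Fontaine, Achebe, Quinn, Varga, Delgado.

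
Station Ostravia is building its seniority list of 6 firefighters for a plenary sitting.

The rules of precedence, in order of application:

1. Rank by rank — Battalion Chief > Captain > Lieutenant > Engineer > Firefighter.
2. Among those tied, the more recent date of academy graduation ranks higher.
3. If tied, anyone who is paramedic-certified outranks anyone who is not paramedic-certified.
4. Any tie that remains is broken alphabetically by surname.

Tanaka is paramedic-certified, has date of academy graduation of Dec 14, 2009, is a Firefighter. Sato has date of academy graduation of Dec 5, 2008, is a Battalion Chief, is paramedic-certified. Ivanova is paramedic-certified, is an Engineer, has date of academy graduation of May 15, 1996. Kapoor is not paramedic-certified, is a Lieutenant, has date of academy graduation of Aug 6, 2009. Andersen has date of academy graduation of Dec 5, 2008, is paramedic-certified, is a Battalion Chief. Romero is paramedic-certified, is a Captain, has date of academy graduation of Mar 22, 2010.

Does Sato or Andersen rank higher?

Andersen

By rank: Andersen and Sato (Battalion Chief); then Romero (Captain); then Kapoor (Lieutenant); then Ivanova (Engineer); then Tanaka (Firefighter).
Andersen and Sato both have date of academy graduation Dec 5, 2008, so the next rule applies.
Andersen and Sato are each paramedic-certified, so the next rule applies.
Among Andersen and Sato, alphabetically by surname: Andersen before Sato.
So Andersen takes precedence.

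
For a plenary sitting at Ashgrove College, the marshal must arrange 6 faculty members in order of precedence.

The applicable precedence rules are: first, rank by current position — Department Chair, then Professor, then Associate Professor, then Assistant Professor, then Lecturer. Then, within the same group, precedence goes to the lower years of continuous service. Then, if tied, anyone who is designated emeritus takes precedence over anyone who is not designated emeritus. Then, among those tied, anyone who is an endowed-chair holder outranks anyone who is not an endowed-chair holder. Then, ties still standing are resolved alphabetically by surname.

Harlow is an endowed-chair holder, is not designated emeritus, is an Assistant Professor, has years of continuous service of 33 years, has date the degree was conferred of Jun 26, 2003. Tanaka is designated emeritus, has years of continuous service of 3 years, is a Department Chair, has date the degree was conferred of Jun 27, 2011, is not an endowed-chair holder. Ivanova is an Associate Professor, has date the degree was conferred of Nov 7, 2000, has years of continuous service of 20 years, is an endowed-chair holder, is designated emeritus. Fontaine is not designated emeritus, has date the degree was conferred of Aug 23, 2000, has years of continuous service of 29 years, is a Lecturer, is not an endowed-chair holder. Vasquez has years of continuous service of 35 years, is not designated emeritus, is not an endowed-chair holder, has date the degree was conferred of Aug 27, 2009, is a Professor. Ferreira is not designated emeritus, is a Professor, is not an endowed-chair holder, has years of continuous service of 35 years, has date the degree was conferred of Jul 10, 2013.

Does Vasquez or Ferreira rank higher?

Ferreira

By current position: Tanaka (Department Chair); then Ferreira and Vasquez (Professor); then Ivanova (Associate Professor); then Harlow (Assistant Professor); then Fontaine (Lecturer).
Ferreira and Vasquez both have years of continuous service 35 years, so the next rule applies.
Ferreira and Vasquez are each not designated emeritus, so the next rule applies.
Ferreira and Vasquez are each not an endowed-chair holder, so the next rule applies.
Among Ferreira and Vasquez, alphabetically by surname: Ferreira before Vasquez.
So Ferreira takes precedence.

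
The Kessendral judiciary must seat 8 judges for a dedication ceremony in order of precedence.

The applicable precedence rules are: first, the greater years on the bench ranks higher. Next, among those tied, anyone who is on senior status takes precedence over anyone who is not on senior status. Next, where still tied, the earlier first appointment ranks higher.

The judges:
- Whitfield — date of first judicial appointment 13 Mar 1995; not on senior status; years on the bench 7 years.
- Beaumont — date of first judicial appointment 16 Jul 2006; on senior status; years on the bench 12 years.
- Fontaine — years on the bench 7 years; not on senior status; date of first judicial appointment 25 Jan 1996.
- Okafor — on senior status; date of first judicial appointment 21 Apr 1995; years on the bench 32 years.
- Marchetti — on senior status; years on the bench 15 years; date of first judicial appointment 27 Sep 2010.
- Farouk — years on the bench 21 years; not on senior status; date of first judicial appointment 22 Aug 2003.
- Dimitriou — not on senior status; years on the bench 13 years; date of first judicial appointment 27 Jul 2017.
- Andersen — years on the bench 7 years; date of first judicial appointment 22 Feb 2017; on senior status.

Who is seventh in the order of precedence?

Whitfield

By years on the bench (higher first): Okafor (32 years); then Farouk (21 years); then Marchetti (15 years); then Dimitriou (13 years); then Beaumont (12 years); then Andersen, Whitfield and Fontaine (each 7 years).
Among Andersen, Whitfield and Fontaine, on senior status before not on senior status: Andersen (on senior status) before Whitfield and Fontaine (not on senior status).
Among Whitfield and Fontaine, by date of first judicial appointment (earlier first): Whitfield (13 Mar 1995) before Fontaine (25 Jan 1996).
Order: Okafor, Farouk, Marchetti, Dimitriou, Beaumont, Andersen, Whitfield, Fontaine.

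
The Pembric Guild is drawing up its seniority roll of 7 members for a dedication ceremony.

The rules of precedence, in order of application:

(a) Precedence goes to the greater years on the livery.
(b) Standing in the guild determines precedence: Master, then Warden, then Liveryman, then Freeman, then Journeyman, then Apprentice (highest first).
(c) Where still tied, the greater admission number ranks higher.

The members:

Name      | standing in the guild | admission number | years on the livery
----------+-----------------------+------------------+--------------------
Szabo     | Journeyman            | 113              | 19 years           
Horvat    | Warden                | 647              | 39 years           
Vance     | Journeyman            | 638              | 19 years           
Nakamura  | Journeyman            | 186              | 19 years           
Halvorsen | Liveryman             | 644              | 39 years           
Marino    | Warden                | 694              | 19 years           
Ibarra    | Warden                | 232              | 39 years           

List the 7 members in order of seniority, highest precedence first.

Horvat, Ibarra, Halvorsen, Marino, Vance, Nakamura, Szabo

By years on the livery (higher first): Horvat, Ibarra and Halvorsen (each 39 years); then Marino, Vance, Nakamura and Szabo (each 19 years).
Among Horvat, Ibarra and Halvorsen, by standing in the guild: Horvat and Ibarra (Warden) before Halvorsen (Liveryman).
Among Horvat and Ibarra, by admission number (higher first): Horvat (647) before Ibarra (232).
Among Marino, Vance, Nakamura and Szabo, by standing in the guild: Marino (Warden) before Vance, Nakamura and Szabo (Journeyman).
Among Vance, Nakamura and Szabo, by admission number (higher first): Vance (638) before Nakamura (186) before Szabo (113).
Full order: Horvat, Ibarra, Halvorsen, Marino, Vance, Nakamura, Szabo.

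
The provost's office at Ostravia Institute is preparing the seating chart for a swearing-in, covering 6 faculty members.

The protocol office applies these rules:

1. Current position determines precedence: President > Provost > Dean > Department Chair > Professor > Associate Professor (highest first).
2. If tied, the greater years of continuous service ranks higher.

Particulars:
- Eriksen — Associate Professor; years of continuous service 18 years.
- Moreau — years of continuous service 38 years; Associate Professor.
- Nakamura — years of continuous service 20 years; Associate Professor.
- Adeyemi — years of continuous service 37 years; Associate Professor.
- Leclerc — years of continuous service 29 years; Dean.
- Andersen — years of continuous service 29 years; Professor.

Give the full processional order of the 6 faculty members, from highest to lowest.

By current position: Leclerc (Dean); then Andersen (Professor); then Moreau, Adeyemi, Nakamura and Eriksen (Associate Professor).
Among Moreau, Adeyemi, Nakamura and Eriksen, by years of continuous service (higher first): Moreau (38 years) before Adeyemi (37 years) before Nakamura (20 years) before Eriksen (18 years).
Full order: Leclerc, Andersen, Moreau, Adeyemi, Nakamura, Eriksen.

Leclerc, Andersen, Moreau, Adeyemi, Nakamura, Eriksen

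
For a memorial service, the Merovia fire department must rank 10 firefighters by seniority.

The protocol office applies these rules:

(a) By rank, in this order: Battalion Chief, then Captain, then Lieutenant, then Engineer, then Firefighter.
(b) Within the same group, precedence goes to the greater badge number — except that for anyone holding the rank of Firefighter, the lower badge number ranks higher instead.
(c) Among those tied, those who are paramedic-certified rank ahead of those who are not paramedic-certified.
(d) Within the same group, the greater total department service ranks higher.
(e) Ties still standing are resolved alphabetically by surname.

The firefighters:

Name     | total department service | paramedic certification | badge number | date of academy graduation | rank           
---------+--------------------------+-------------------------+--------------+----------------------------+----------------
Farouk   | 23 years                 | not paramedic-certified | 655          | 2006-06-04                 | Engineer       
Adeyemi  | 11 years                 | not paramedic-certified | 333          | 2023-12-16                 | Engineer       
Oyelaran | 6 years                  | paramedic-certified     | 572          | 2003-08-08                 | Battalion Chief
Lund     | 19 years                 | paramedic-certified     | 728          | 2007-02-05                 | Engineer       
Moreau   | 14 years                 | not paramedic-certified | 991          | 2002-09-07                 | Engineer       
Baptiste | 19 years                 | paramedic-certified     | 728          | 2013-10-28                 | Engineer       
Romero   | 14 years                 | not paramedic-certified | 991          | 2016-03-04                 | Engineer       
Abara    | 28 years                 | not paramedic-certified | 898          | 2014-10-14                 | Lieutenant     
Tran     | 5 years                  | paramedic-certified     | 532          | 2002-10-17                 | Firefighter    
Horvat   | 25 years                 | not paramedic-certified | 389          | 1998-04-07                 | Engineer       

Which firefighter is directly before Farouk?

By rank: Oyelaran (Battalion Chief); then Abara (Lieutenant); then Moreau, Romero, Baptiste, Lund, Farouk, Horvat and Adeyemi (Engineer); then Tran (Firefighter).
Among Moreau, Romero, Baptiste, Lund, Farouk, Horvat and Adeyemi, by badge number (higher first): Moreau and Romero (991) before Baptiste and Lund (728) before Farouk (655) before Horvat (389) before Adeyemi (333).
Moreau and Romero are each not paramedic-certified, so the next rule applies.
Moreau and Romero both have total department service 14 years, so the next rule applies.
Among Moreau and Romero, alphabetically by surname: Moreau before Romero.
Baptiste and Lund are each paramedic-certified, so the next rule applies.
Baptiste and Lund both have total department service 19 years, so the next rule applies.
Among Baptiste and Lund, alphabetically by surname: Baptiste before Lund.
Order: Oyelaran, Abara, Moreau, Romero, Baptiste, Lund, Farouk, Horvat, Adeyemi, Tran.

Lund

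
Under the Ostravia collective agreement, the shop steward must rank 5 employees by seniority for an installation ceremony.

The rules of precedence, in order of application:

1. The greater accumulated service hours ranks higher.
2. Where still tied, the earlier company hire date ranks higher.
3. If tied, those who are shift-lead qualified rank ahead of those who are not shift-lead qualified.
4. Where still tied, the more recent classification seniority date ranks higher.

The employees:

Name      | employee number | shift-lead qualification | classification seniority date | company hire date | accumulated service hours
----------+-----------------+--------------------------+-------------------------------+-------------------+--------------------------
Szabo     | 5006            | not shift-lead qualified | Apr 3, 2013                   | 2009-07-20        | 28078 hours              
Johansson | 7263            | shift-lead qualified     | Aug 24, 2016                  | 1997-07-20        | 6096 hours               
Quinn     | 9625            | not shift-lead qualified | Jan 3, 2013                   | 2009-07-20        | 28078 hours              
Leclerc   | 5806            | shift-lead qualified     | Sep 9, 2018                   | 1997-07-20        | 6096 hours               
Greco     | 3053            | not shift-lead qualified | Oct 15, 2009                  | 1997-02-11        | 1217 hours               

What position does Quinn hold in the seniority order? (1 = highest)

2

By accumulated service hours (higher first): Szabo and Quinn (both 28078 hours); then Leclerc and Johansson (both 6096 hours); then Greco (1217 hours).
Szabo and Quinn both have company hire date 2009-07-20, so the next rule applies.
Szabo and Quinn are each not shift-lead qualified, so the next rule applies.
Among Szabo and Quinn, by classification seniority date (later first): Szabo (Apr 3, 2013) before Quinn (Jan 3, 2013).
Leclerc and Johansson both have company hire date 1997-07-20, so the next rule applies.
Leclerc and Johansson are each shift-lead qualified, so the next rule applies.
Among Leclerc and Johansson, by classification seniority date (later first): Leclerc (Sep 9, 2018) before Johansson (Aug 24, 2016).
Order: Szabo, Quinn, Leclerc, Johansson, Greco. So position 2.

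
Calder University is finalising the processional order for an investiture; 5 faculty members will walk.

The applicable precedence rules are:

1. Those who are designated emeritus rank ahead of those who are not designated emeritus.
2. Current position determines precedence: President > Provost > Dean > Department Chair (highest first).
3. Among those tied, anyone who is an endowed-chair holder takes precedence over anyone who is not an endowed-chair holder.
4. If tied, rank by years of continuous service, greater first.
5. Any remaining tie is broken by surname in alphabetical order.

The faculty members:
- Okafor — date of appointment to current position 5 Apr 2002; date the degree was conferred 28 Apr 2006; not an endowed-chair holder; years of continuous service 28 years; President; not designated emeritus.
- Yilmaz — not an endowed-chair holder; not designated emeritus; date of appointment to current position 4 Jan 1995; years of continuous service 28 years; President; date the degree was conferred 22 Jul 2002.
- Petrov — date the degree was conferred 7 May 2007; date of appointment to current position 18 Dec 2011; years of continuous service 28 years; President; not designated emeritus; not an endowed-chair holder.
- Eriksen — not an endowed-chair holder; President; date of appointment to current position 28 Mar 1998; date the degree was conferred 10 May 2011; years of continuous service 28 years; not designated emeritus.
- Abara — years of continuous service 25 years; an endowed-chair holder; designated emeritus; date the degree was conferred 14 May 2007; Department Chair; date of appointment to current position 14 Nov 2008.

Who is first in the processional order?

Abara

By the first rule: Abara (designated emeritus); then Eriksen, Okafor, Petrov and Yilmaz (each not designated emeritus).
Eriksen, Okafor, Petrov and Yilmaz are each President, so the next rule applies.
Eriksen, Okafor, Petrov and Yilmaz are each not an endowed-chair holder, so the next rule applies.
Eriksen, Okafor, Petrov and Yilmaz all have years of continuous service 28 years, so the next rule applies.
Among Eriksen, Okafor, Petrov and Yilmaz, alphabetically by surname: Eriksen before Okafor before Petrov before Yilmaz.
Order: Abara, Eriksen, Okafor, Petrov, Yilmaz.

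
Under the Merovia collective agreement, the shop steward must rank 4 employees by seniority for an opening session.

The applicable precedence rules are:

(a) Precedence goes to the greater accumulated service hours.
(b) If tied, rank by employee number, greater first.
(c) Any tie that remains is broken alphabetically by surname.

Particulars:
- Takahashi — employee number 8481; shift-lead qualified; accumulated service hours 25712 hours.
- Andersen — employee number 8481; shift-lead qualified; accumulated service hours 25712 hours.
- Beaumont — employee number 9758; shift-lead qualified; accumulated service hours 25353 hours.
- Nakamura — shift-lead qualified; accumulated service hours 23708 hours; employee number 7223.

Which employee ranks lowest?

Nakamura

By accumulated service hours (higher first): Andersen and Takahashi (both 25712 hours); then Beaumont (25353 hours); then Nakamura (23708 hours).
Andersen and Takahashi both have employee number 8481, so the next rule applies.
Among Andersen and Takahashi, alphabetically by surname: Andersen before Takahashi.
Order: Andersen, Takahashi, Beaumont, Nakamura.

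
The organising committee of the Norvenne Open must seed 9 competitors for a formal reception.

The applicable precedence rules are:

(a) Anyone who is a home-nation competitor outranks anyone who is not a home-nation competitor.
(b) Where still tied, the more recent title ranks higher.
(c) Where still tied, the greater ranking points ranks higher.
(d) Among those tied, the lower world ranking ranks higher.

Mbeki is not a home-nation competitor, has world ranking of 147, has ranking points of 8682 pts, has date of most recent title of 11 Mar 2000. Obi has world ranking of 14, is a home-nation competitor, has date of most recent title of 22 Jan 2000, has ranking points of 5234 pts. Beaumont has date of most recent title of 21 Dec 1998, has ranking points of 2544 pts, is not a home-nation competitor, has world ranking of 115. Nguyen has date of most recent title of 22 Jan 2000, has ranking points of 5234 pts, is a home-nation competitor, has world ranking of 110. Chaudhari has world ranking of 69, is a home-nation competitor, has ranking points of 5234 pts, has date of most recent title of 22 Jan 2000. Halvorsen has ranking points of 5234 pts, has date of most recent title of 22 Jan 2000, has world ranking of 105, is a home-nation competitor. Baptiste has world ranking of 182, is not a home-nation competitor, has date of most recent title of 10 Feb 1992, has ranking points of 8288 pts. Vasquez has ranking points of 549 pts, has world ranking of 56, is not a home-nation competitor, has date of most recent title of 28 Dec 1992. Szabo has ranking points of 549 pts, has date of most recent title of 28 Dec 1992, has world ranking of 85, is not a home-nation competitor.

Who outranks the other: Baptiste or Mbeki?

Mbeki

By the first rule: Obi, Chaudhari, Halvorsen and Nguyen (each a home-nation competitor); then Mbeki, Beaumont, Vasquez, Szabo and Baptiste (each not a home-nation competitor).
Obi, Chaudhari, Halvorsen and Nguyen all have date of most recent title 22 Jan 2000, so the next rule applies.
Obi, Chaudhari, Halvorsen and Nguyen all have ranking points 5234 pts, so the next rule applies.
Among Obi, Chaudhari, Halvorsen and Nguyen, by world ranking (lower first): Obi (14) before Chaudhari (69) before Halvorsen (105) before Nguyen (110).
Among Mbeki, Beaumont, Vasquez, Szabo and Baptiste, by date of most recent title (later first): Mbeki (11 Mar 2000) before Beaumont (21 Dec 1998) before Vasquez and Szabo (28 Dec 1992) before Baptiste (10 Feb 1992).
Vasquez and Szabo both have ranking points 549 pts, so the next rule applies.
Among Vasquez and Szabo, by world ranking (lower first): Vasquez (56) before Szabo (85).
So Mbeki takes precedence.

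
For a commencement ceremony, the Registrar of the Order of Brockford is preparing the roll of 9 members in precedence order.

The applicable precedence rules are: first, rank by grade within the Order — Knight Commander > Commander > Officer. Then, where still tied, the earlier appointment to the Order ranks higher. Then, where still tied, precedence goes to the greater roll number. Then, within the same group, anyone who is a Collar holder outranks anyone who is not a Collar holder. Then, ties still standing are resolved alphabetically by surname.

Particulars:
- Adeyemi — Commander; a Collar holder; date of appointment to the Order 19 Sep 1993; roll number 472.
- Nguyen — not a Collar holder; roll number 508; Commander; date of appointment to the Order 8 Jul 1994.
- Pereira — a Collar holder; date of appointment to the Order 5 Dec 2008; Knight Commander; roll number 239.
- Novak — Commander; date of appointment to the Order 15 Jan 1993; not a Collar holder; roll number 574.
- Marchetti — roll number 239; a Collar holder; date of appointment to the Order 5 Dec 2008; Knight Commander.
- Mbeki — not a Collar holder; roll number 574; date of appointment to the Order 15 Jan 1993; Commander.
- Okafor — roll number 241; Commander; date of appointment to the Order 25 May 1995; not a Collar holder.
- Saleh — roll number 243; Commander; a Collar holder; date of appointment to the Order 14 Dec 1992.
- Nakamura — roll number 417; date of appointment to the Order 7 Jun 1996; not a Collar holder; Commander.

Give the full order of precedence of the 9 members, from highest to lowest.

Marchetti, Pereira, Saleh, Mbeki, Novak, Adeyemi, Nguyen, Okafor, Nakamura

By grade within the Order: Marchetti and Pereira (Knight Commander); then Saleh, Mbeki, Novak, Adeyemi, Nguyen, Okafor and Nakamura (Commander).
Marchetti and Pereira both have date of appointment to the Order 5 Dec 2008, so the next rule applies.
Marchetti and Pereira both have roll number 239, so the next rule applies.
Marchetti and Pereira are each a Collar holder, so the next rule applies.
Among Marchetti and Pereira, alphabetically by surname: Marchetti before Pereira.
Among Saleh, Mbeki, Novak, Adeyemi, Nguyen, Okafor and Nakamura, by date of appointment to the Order (earlier first): Saleh (14 Dec 1992) before Mbeki and Novak (15 Jan 1993) before Adeyemi (19 Sep 1993) before Nguyen (8 Jul 1994) before Okafor (25 May 1995) before Nakamura (7 Jun 1996).
Mbeki and Novak both have roll number 574, so the next rule applies.
Mbeki and Novak are each not a Collar holder, so the next rule applies.
Among Mbeki and Novak, alphabetically by surname: Mbeki before Novak.
Full order: Marchetti, Pereira, Saleh, Mbeki, Novak, Adeyemi, Nguyen, Okafor, Nakamura.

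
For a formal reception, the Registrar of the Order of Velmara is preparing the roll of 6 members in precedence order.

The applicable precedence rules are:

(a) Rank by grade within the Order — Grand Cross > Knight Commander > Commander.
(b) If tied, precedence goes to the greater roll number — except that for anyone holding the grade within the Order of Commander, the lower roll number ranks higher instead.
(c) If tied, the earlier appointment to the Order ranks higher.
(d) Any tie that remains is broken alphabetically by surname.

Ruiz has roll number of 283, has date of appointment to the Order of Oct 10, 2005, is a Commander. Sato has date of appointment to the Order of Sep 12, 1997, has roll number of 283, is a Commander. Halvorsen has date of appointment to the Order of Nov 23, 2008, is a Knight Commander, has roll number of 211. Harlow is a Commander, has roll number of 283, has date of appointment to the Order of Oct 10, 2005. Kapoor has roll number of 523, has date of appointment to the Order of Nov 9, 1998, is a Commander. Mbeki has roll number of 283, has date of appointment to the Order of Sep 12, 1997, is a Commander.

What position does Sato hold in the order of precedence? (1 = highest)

By grade within the Order: Halvorsen (Knight Commander); then Mbeki, Sato, Harlow, Ruiz and Kapoor (Commander).
Among Mbeki, Sato, Harlow, Ruiz and Kapoor, by roll number (lower first) (reversed rule for this group): Mbeki, Sato, Harlow and Ruiz (283) before Kapoor (523).
Among Mbeki, Sato, Harlow and Ruiz, by date of appointment to the Order (earlier first): Mbeki and Sato (Sep 12, 1997) before Harlow and Ruiz (Oct 10, 2005).
Among Mbeki and Sato, alphabetically by surname: Mbeki before Sato.
Among Harlow and Ruiz, alphabetically by surname: Harlow before Ruiz.
Order: Halvorsen, Mbeki, Sato, Harlow, Ruiz, Kapoor. So position 3.

3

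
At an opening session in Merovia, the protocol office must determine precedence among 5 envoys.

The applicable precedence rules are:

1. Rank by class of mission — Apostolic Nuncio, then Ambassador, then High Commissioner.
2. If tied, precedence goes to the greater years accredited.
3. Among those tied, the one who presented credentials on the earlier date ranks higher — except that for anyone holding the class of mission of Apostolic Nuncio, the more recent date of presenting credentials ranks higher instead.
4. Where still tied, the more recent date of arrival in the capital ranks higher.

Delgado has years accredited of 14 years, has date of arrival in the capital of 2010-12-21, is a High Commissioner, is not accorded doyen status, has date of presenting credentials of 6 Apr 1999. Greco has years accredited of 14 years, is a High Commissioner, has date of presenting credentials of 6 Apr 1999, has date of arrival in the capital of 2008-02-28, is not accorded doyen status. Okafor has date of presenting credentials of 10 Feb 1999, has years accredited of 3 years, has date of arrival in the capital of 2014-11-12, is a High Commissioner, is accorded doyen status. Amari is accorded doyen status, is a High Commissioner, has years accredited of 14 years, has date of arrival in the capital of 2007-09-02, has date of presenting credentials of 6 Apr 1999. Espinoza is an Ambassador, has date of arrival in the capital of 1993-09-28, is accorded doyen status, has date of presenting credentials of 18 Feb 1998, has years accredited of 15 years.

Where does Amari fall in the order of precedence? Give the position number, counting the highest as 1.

By class of mission: Espinoza (Ambassador); then Delgado, Greco, Amari and Okafor (High Commissioner).
Among Delgado, Greco, Amari and Okafor, by years accredited (higher first): Delgado, Greco and Amari (14 years) before Okafor (3 years).
Delgado, Greco and Amari all have date of presenting credentials 6 Apr 1999, so the next rule applies.
Among Delgado, Greco and Amari, by date of arrival in the capital (later first): Delgado (2010-12-21) before Greco (2008-02-28) before Amari (2007-09-02).
Order: Espinoza, Delgado, Greco, Amari, Okafor. So position 4.

4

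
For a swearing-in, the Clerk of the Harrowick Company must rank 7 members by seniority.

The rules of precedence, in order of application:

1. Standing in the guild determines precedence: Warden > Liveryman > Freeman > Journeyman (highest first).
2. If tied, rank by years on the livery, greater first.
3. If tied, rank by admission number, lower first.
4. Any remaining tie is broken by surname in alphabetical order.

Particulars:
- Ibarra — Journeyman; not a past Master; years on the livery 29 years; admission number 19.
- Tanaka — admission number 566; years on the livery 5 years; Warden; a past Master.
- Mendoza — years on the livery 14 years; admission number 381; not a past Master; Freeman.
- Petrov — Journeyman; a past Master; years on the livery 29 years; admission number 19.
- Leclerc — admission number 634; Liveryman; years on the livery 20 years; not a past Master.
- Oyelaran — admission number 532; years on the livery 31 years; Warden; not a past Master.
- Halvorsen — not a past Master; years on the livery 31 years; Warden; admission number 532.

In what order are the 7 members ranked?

By standing in the guild: Halvorsen, Oyelaran and Tanaka (Warden); then Leclerc (Liveryman); then Mendoza (Freeman); then Ibarra and Petrov (Journeyman).
Among Halvorsen, Oyelaran and Tanaka, by years on the livery (higher first): Halvorsen and Oyelaran (31 years) before Tanaka (5 years).
Halvorsen and Oyelaran both have admission number 532, so the next rule applies.
Among Halvorsen and Oyelaran, alphabetically by surname: Halvorsen before Oyelaran.
Ibarra and Petrov both have years on the livery 29 years, so the next rule applies.
Ibarra and Petrov both have admission number 19, so the next rule applies.
Among Ibarra and Petrov, alphabetically by surname: Ibarra before Petrov.
Full order: Halvorsen, Oyelaran, Tanaka, Leclerc, Mendoza, Ibarra, Petrov.

Halvorsen, Oyelaran, Tanaka, Leclerc, Mendoza, Ibarra, Petrov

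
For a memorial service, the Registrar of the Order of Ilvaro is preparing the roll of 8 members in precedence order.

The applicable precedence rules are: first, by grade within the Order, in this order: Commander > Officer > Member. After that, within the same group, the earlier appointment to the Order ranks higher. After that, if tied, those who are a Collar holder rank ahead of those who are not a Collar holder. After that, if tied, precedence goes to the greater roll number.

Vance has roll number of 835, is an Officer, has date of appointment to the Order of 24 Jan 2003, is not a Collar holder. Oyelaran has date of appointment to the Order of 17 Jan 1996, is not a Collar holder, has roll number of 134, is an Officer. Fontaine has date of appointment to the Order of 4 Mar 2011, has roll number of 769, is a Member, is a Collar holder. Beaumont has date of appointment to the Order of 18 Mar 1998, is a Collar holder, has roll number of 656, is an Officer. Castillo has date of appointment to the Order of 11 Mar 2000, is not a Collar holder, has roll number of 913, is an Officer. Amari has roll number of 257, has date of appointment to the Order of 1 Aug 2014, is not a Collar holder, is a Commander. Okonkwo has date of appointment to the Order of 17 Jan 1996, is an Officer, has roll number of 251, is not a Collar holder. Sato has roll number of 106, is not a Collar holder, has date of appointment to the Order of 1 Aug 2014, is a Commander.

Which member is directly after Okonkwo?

By grade within the Order: Amari and Sato (Commander); then Okonkwo, Oyelaran, Beaumont, Castillo and Vance (Officer); then Fontaine (Member).
Amari and Sato both have date of appointment to the Order 1 Aug 2014, so the next rule applies.
Amari and Sato are each not a Collar holder, so the next rule applies.
Among Amari and Sato, by roll number (higher first): Amari (257) before Sato (106).
Among Okonkwo, Oyelaran, Beaumont, Castillo and Vance, by date of appointment to the Order (earlier first): Okonkwo and Oyelaran (17 Jan 1996) before Beaumont (18 Mar 1998) before Castillo (11 Mar 2000) before Vance (24 Jan 2003).
Okonkwo and Oyelaran are each not a Collar holder, so the next rule applies.
Among Okonkwo and Oyelaran, by roll number (higher first): Okonkwo (251) before Oyelaran (134).
Order: Amari, Sato, Okonkwo, Oyelaran, Beaumont, Castillo, Vance, Fontaine.

Oyelaran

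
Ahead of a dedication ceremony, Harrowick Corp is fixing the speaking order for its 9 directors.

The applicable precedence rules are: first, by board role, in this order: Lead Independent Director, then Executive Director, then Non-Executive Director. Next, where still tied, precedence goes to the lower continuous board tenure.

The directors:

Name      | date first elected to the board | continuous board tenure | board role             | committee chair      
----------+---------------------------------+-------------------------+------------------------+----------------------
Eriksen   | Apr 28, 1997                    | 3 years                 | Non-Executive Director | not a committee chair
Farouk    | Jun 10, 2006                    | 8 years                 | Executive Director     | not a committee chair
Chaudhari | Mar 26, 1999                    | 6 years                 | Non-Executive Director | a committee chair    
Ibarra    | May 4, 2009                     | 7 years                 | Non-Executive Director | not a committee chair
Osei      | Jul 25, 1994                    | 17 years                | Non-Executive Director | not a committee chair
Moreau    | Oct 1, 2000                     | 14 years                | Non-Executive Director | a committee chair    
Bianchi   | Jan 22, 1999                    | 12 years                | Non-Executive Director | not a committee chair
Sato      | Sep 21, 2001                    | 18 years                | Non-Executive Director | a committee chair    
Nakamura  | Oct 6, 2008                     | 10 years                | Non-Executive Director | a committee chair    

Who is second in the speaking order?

Eriksen

By board role: Farouk (Executive Director); then Eriksen, Chaudhari, Ibarra, Nakamura, Bianchi, Moreau, Osei and Sato (Non-Executive Director).
Among Eriksen, Chaudhari, Ibarra, Nakamura, Bianchi, Moreau, Osei and Sato, by continuous board tenure (lower first): Eriksen (3 years) before Chaudhari (6 years) before Ibarra (7 years) before Nakamura (10 years) before Bianchi (12 years) before Moreau (14 years) before Osei (17 years) before Sato (18 years).
Order: Farouk, Eriksen, Chaudhari, Ibarra, Nakamura, Bianchi, Moreau, Osei, Sato.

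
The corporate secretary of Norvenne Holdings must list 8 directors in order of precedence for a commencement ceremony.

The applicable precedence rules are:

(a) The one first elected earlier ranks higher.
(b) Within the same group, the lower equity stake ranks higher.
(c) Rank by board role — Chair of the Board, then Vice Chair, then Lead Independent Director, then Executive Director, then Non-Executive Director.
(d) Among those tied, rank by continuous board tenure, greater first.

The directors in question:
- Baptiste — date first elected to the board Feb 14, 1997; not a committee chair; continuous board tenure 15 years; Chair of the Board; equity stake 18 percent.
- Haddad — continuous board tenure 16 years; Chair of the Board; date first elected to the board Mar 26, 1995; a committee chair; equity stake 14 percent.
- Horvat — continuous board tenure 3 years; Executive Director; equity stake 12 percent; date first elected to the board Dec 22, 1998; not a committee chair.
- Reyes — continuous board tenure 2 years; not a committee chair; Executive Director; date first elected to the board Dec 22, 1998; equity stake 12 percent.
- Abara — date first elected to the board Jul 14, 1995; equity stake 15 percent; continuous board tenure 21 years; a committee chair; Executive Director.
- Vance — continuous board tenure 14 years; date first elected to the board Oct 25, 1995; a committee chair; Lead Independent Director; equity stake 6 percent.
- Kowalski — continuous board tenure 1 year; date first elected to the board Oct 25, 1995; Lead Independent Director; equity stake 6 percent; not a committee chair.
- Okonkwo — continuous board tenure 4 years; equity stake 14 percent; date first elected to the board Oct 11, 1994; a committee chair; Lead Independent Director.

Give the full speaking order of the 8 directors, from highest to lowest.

By date first elected to the board (earlier first): Okonkwo (Oct 11, 1994); then Haddad (Mar 26, 1995); then Abara (Jul 14, 1995); then Vance and Kowalski (both Oct 25, 1995); then Baptiste (Feb 14, 1997); then Horvat and Reyes (both Dec 22, 1998).
Vance and Kowalski both have equity stake 6 percent, so the next rule applies.
Vance and Kowalski are each Lead Independent Director, so the next rule applies.
Among Vance and Kowalski, by continuous board tenure (higher first): Vance (14 years) before Kowalski (1 year).
Horvat and Reyes both have equity stake 12 percent, so the next rule applies.
Horvat and Reyes are each Executive Director, so the next rule applies.
Among Horvat and Reyes, by continuous board tenure (higher first): Horvat (3 years) before Reyes (2 years).
Full order: Okonkwo, Haddad, Abara, Vance, Kowalski, Baptiste, Horvat, Reyes.

Okonkwo, Haddad, Abara, Vance, Kowalski, Baptiste, Horvat, Reyes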